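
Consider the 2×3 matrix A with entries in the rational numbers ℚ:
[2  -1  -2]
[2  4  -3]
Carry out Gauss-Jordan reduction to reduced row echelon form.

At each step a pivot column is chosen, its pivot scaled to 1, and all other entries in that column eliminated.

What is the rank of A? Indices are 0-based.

[1] R0 /= 2  ⇒  (1, -1/2, -1)
     R1 -= 2·R0  ⇒  (0, 5, -1)
[2] R1 /= 5  ⇒  (0, 1, -1/5)
     R0 -= -1/2·R1  ⇒  (1, 0, -11/10)

rank = 2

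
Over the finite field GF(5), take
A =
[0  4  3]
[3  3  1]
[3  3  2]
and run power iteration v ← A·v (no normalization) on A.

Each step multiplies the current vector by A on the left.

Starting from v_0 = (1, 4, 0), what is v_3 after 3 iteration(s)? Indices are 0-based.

v_3 = (1, 2, 0)

v_0 = (1, 4, 0).
v_1 = A·v_0 = (1, 0, 0).
v_2 = A·v_1 = (0, 3, 3).
v_3 = A·v_2 = (1, 2, 0).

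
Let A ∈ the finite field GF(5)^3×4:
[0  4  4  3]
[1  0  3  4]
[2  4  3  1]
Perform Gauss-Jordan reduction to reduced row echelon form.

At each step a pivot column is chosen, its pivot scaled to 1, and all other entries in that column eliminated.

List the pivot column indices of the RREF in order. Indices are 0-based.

pivot(0,0): swap R0↔R1
pivot(0,0)=1: scale R0 → (1, 0, 3, 4)
  clear (2,0): R2 −= (2)R0 → (0, 4, 2, 3)
pivot(1,1)=4: scale R1 → (0, 1, 1, 2)
  clear (2,1): R2 −= (4)R1 → (0, 0, 3, 0)
pivot(2,2)=3: scale R2 → (0, 0, 1, 0)
  clear (0,2): R0 −= (3)R2 → (1, 0, 0, 4)
  clear (1,2): R1 −= (1)R2 → (0, 1, 0, 2)

pivot columns: 0, 1, 2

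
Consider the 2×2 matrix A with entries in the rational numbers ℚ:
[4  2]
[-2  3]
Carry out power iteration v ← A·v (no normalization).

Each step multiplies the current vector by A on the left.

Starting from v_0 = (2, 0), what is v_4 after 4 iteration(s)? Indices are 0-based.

v_4 = (-104, -476)

v_0 = (2, 0).
v_1 = A·v_0 = (8, -4).
v_2 = A·v_1 = (24, -28).
v_3 = A·v_2 = (40, -132).
v_4 = A·v_3 = (-104, -476).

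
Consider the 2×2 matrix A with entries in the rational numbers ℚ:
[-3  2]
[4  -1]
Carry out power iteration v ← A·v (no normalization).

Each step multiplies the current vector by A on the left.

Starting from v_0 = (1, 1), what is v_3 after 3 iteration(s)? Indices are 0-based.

v_0 = (1, 1).
v_1 = A·v_0 = (-1, 3).
v_2 = A·v_1 = (9, -7).
v_3 = A·v_2 = (-41, 43).

v_3 = (-41, 43)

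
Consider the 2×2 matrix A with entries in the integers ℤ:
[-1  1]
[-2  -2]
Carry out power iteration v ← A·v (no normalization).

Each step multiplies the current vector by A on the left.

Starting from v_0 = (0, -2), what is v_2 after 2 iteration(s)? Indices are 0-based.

v_2 = (6, -4)

v_0 = (0, -2).
v_1 = A·v_0 = (-2, 4).
v_2 = A·v_1 = (6, -4).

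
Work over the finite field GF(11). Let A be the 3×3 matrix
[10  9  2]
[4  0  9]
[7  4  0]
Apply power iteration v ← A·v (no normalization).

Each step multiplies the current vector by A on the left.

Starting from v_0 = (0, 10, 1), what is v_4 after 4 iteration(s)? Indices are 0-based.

v_0 = (0, 10, 1).
v_1 = A·v_0 = (4, 9, 7).
v_2 = A·v_1 = (3, 2, 9).
v_3 = A·v_2 = (0, 5, 7).
v_4 = A·v_3 = (4, 8, 9).

v_4 = (4, 8, 9)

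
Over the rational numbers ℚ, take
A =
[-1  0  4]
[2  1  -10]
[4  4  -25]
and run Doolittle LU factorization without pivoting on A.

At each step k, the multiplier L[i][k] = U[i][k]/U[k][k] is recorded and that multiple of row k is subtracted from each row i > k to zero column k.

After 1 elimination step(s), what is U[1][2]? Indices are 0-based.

U[1][2] = -2

Step 1: pivot at (0,0) is -1.
  row1 ← row1 − (-2)·row0  ⇒  L[1][0]=-2, U row1=(0, 1, -2)
  row2 ← row2 − (-4)·row0  ⇒  L[2][0]=-4, U row2=(0, 4, -9)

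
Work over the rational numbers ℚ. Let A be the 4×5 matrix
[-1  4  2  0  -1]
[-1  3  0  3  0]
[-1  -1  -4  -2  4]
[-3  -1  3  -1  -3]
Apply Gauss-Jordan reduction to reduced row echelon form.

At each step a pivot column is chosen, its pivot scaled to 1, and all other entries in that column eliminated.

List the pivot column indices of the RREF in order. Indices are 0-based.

pivot columns: 0, 1, 2, 3

pivot(0,0)=-1: scale R0 → (1, -4, -2, 0, 1)
  clear (1,0): R1 −= (-1)R0 → (0, -1, -2, 3, 1)
  clear (2,0): R2 −= (-1)R0 → (0, -5, -6, -2, 5)
  clear (3,0): R3 −= (-3)R0 → (0, -13, -3, -1, 0)
pivot(1,1)=-1: scale R1 → (0, 1, 2, -3, -1)
  clear (0,1): R0 −= (-4)R1 → (1, 0, 6, -12, -3)
  clear (2,1): R2 −= (-5)R1 → (0, 0, 4, -17, 0)
  clear (3,1): R3 −= (-13)R1 → (0, 0, 23, -40, -13)
pivot(2,2)=4: scale R2 → (0, 0, 1, -17/4, 0)
  clear (0,2): R0 −= (6)R2 → (1, 0, 0, 27/2, -3)
  clear (1,2): R1 −= (2)R2 → (0, 1, 0, 11/2, -1)
  clear (3,2): R3 −= (23)R2 → (0, 0, 0, 231/4, -13)
pivot(3,3)=231/4: scale R3 → (0, 0, 0, 1, -52/231)
  clear (0,3): R0 −= (27/2)R3 → (1, 0, 0, 0, 3/77)
  clear (1,3): R1 −= (11/2)R3 → (0, 1, 0, 0, 5/21)
  clear (2,3): R2 −= (-17/4)R3 → (0, 0, 1, 0, -221/231)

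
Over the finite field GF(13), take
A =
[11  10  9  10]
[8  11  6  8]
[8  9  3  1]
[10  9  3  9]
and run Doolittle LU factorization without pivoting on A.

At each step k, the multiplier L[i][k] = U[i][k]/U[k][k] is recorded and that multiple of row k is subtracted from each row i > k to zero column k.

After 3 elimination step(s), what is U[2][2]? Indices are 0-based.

U[2][2] = 4

k=0: U[0][0]=11
  eliminate (1,0): mult=9, new row 1: (0, 12, 3, 9); set L[1][0]=9
  eliminate (2,0): mult=9, new row 2: (0, 10, 0, 2); set L[2][0]=9
  eliminate (3,0): mult=8, new row 3: (0, 7, 9, 7); set L[3][0]=8
k=1: U[1][1]=12
  eliminate (2,1): mult=3, new row 2: (0, 0, 4, 1); set L[2][1]=3
  eliminate (3,1): mult=6, new row 3: (0, 0, 4, 5); set L[3][1]=6
k=2: U[2][2]=4
  eliminate (3,2): mult=1, new row 3: (0, 0, 0, 4); set L[3][2]=1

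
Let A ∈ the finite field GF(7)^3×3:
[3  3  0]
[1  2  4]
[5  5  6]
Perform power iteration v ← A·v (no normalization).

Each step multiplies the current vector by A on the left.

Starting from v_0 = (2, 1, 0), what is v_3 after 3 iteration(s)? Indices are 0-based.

v_0 = (2, 1, 0).
v_1 = A·v_0 = (2, 4, 1).
v_2 = A·v_1 = (4, 0, 1).
v_3 = A·v_2 = (5, 1, 5).

v_3 = (5, 1, 5)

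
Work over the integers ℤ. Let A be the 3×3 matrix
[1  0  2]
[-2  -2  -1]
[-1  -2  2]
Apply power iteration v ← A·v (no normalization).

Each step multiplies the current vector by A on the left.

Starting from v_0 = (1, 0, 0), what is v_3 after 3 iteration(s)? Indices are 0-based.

v_3 = (1, -5, -3)

v_0 = (1, 0, 0).
v_1 = A·v_0 = (1, -2, -1).
v_2 = A·v_1 = (-1, 3, 1).
v_3 = A·v_2 = (1, -5, -3).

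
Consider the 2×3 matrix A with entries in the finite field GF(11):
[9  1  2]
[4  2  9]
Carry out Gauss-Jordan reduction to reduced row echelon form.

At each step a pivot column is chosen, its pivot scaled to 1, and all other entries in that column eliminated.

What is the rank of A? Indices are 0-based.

pivot(0,0)=9: scale R0 → (1, 5, 10)
  clear (1,0): R1 −= (4)R0 → (0, 4, 2)
pivot(1,1)=4: scale R1 → (0, 1, 6)
  clear (0,1): R0 −= (5)R1 → (1, 0, 2)

rank = 2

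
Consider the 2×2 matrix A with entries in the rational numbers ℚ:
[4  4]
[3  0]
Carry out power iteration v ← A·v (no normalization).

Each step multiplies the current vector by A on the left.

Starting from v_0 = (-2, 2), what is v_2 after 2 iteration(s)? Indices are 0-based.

v_0 = (-2, 2).
v_1 = A·v_0 = (0, -6).
v_2 = A·v_1 = (-24, 0).

v_2 = (-24, 0)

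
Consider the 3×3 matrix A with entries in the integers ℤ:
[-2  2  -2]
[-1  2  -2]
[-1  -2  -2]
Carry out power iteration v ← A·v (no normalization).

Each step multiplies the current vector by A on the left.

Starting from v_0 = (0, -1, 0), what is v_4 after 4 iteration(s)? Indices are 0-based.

v_0 = (0, -1, 0).
v_1 = A·v_0 = (-2, -2, 2).
v_2 = A·v_1 = (-4, -6, 2).
v_3 = A·v_2 = (-8, -12, 12).
v_4 = A·v_3 = (-32, -40, 8).

v_4 = (-32, -40, 8)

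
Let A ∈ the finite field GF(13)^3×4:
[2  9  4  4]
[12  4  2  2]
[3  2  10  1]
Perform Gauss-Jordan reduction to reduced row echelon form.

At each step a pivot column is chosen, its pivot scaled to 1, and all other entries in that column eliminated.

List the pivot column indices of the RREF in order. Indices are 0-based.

step 1: normalize row 0 (÷2) = (1, 11, 2, 2)
  row 1: subtract 12×row0 = (0, 2, 4, 4)
  row 2: subtract 3×row0 = (0, 8, 4, 8)
step 2: normalize row 1 (÷2) = (0, 1, 2, 2)
  row 0: subtract 11×row1 = (1, 0, 6, 6)
  row 2: subtract 8×row1 = (0, 0, 1, 5)
step 3: normalize row 2 (÷1) = (0, 0, 1, 5)
  row 0: subtract 6×row2 = (1, 0, 0, 2)
  row 1: subtract 2×row2 = (0, 1, 0, 5)

pivot columns: 0, 1, 2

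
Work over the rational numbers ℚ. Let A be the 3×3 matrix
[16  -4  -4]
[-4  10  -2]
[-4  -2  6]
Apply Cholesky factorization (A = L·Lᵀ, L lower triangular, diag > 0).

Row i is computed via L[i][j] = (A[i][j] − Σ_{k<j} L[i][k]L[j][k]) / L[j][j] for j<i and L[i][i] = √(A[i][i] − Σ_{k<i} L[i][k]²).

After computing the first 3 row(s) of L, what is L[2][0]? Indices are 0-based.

Step 1: L[0][0] = √(16) = 4.
  L[1][0] = (-4) / L[0][0] = -1.
Step 2: L[1][1] = √(9) = 3.
  L[2][0] = (-4) / L[0][0] = -1.
  L[2][1] = (-3) / L[1][1] = -1.
Step 3: L[2][2] = √(4) = 2.

L[2][0] = -1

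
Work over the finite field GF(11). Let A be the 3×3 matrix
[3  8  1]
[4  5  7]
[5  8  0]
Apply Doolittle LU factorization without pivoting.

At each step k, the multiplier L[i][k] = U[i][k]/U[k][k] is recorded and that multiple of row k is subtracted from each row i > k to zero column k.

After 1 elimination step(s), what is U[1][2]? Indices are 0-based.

U[1][2] = 2

[col 0] pivot 3
  R1 -= 5*R0 → (0, 9, 2)  (L[1][0] := 5)
  R2 -= 9*R0 → (0, 2, 2)  (L[2][0] := 9)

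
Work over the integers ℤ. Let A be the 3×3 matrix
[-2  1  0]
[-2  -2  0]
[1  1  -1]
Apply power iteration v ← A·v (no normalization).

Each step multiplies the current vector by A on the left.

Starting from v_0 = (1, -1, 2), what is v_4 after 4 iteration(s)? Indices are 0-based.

v_0 = (1, -1, 2).
v_1 = A·v_0 = (-3, 0, -2).
v_2 = A·v_1 = (6, 6, -1).
v_3 = A·v_2 = (-6, -24, 13).
v_4 = A·v_3 = (-12, 60, -43).

v_4 = (-12, 60, -43)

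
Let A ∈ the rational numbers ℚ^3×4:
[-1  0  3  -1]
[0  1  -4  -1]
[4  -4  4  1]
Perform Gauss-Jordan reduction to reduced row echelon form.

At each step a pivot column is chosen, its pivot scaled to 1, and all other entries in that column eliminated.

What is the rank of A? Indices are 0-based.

rank = 3

step 1: normalize row 0 (÷-1) = (1, 0, -3, 1)
  row 2: subtract 4×row0 = (0, -4, 16, -3)
step 2: normalize row 1 (÷1) = (0, 1, -4, -1)
  row 2: subtract -4×row1 = (0, 0, 0, -7)
skip col 2 (zero from row 2)
step 3: normalize row 2 (÷-7) = (0, 0, 0, 1)
  row 0: subtract 1×row2 = (1, 0, -3, 0)
  row 1: subtract -1×row2 = (0, 1, -4, 0)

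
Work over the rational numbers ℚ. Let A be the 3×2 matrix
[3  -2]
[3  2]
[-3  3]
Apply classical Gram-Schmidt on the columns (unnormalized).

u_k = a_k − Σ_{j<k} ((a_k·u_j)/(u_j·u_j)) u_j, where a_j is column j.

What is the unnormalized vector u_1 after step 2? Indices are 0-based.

Step 1: u_0 = a_0 = (3, 3, -3).
Step 2: u_1 = a_1 − (-1/3)·u_0 = (-1, 3, 2).

u_1 = (-1, 3, 2)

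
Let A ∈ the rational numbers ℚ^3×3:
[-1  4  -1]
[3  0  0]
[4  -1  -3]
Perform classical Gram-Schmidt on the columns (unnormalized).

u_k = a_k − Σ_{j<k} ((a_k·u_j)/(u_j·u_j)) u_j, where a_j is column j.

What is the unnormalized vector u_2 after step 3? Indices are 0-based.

u_2 = (-13/42, 65/42, -26/21)

Step 1: u_0 = a_0 = (-1, 3, 4).
Step 2: u_1 = a_1 − (-4/13)·u_0 = (48/13, 12/13, 3/13).
Step 3: u_2 = a_2 − (-11/26)·u_0 − (-19/63)·u_1 = (-13/42, 65/42, -26/21).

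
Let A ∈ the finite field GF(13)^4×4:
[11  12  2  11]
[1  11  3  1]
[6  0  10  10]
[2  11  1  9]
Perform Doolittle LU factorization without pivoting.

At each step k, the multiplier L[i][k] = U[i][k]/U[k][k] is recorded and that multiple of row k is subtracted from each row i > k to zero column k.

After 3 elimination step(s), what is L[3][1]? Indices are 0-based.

L[3][1] = 9

Step 1: pivot at (0,0) is 11.
  row1 ← row1 − (6)·row0  ⇒  L[1][0]=6, U row1=(0, 4, 4, 0)
  row2 ← row2 − (10)·row0  ⇒  L[2][0]=10, U row2=(0, 10, 3, 4)
  row3 ← row3 − (12)·row0  ⇒  L[3][0]=12, U row3=(0, 10, 3, 7)
Step 2: pivot at (1,1) is 4.
  row2 ← row2 − (9)·row1  ⇒  L[2][1]=9, U row2=(0, 0, 6, 4)
  row3 ← row3 − (9)·row1  ⇒  L[3][1]=9, U row3=(0, 0, 6, 7)
Step 3: pivot at (2,2) is 6.
  row3 ← row3 − (1)·row2  ⇒  L[3][2]=1, U row3=(0, 0, 0, 3)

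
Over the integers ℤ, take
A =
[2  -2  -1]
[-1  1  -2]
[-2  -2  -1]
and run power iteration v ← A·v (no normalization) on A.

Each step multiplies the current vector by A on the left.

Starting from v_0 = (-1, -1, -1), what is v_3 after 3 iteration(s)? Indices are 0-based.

v_3 = (15, 20, 43)

v_0 = (-1, -1, -1).
v_1 = A·v_0 = (1, 2, 5).
v_2 = A·v_1 = (-7, -9, -11).
v_3 = A·v_2 = (15, 20, 43).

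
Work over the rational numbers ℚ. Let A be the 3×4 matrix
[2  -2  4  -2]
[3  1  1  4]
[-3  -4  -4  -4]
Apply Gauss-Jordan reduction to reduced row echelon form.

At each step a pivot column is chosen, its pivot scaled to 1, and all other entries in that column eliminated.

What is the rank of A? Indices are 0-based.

rank = 3

step 1: normalize row 0 (÷2) = (1, -1, 2, -1)
  row 1: subtract 3×row0 = (0, 4, -5, 7)
  row 2: subtract -3×row0 = (0, -7, 2, -7)
step 2: normalize row 1 (÷4) = (0, 1, -5/4, 7/4)
  row 0: subtract -1×row1 = (1, 0, 3/4, 3/4)
  row 2: subtract -7×row1 = (0, 0, -27/4, 21/4)
step 3: normalize row 2 (÷-27/4) = (0, 0, 1, -7/9)
  row 0: subtract 3/4×row2 = (1, 0, 0, 4/3)
  row 1: subtract -5/4×row2 = (0, 1, 0, 7/9)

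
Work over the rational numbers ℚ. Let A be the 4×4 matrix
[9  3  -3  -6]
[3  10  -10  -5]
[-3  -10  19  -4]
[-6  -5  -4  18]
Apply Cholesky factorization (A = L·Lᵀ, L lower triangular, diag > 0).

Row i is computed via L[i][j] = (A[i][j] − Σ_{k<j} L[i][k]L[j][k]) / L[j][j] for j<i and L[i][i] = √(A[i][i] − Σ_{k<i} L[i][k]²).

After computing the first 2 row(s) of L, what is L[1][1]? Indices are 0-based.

Step 1: L[0][0] = √(9) = 3.
  L[1][0] = (3) / L[0][0] = 1.
Step 2: L[1][1] = √(9) = 3.

L[1][1] = 3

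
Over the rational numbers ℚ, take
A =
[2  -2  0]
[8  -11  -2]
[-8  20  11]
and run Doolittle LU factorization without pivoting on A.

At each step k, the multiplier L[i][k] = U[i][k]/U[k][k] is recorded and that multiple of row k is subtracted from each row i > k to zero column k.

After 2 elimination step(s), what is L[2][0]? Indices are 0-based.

L[2][0] = -4

Step 1: pivot at (0,0) is 2.
  row1 ← row1 − (4)·row0  ⇒  L[1][0]=4, U row1=(0, -3, -2)
  row2 ← row2 − (-4)·row0  ⇒  L[2][0]=-4, U row2=(0, 12, 11)
Step 2: pivot at (1,1) is -3.
  row2 ← row2 − (-4)·row1  ⇒  L[2][1]=-4, U row2=(0, 0, 3)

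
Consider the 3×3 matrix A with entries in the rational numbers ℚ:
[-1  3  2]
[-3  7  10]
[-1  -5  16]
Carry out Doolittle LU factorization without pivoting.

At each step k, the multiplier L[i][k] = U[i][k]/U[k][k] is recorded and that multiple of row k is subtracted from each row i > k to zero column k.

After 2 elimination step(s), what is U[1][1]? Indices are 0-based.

U[1][1] = -2

k=0: U[0][0]=-1
  eliminate (1,0): mult=3, new row 1: (0, -2, 4); set L[1][0]=3
  eliminate (2,0): mult=1, new row 2: (0, -8, 14); set L[2][0]=1
k=1: U[1][1]=-2
  eliminate (2,1): mult=4, new row 2: (0, 0, -2); set L[2][1]=4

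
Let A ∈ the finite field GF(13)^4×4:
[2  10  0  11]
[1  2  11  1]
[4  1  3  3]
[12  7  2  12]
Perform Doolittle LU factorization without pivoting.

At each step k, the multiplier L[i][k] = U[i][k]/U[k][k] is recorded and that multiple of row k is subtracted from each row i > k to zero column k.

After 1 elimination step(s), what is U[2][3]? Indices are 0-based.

U[2][3] = 7

k=0: U[0][0]=2
  eliminate (1,0): mult=7, new row 1: (0, 10, 11, 2); set L[1][0]=7
  eliminate (2,0): mult=2, new row 2: (0, 7, 3, 7); set L[2][0]=2
  eliminate (3,0): mult=6, new row 3: (0, 12, 2, 11); set L[3][0]=6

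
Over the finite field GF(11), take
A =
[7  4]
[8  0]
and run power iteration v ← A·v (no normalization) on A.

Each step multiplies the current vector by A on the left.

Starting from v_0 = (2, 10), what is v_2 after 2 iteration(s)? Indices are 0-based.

v_0 = (2, 10).
v_1 = A·v_0 = (10, 5).
v_2 = A·v_1 = (2, 3).

v_2 = (2, 3)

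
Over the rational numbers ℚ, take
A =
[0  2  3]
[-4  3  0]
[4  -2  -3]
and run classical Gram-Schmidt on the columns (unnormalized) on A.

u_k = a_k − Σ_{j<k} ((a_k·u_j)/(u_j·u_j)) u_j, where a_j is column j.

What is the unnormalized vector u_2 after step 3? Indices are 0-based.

Step 1: u_0 = a_0 = (0, -4, 4).
Step 2: u_1 = a_1 − (-5/8)·u_0 = (2, 1/2, 1/2).
Step 3: u_2 = a_2 − (-3/8)·u_0 − (1)·u_1 = (1, -2, -2).

u_2 = (1, -2, -2)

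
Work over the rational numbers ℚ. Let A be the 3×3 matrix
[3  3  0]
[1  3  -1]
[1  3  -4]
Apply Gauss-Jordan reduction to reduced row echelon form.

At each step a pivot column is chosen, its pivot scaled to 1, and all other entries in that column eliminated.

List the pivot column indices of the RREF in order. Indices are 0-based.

pivot columns: 0, 1, 2

pivot(0,0)=3: scale R0 → (1, 1, 0)
  clear (1,0): R1 −= (1)R0 → (0, 2, -1)
  clear (2,0): R2 −= (1)R0 → (0, 2, -4)
pivot(1,1)=2: scale R1 → (0, 1, -1/2)
  clear (0,1): R0 −= (1)R1 → (1, 0, 1/2)
  clear (2,1): R2 −= (2)R1 → (0, 0, -3)
pivot(2,2)=-3: scale R2 → (0, 0, 1)
  clear (0,2): R0 −= (1/2)R2 → (1, 0, 0)
  clear (1,2): R1 −= (-1/2)R2 → (0, 1, 0)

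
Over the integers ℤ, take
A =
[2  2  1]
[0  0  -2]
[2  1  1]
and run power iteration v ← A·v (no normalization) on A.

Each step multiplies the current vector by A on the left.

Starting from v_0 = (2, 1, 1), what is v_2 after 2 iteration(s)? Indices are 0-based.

v_0 = (2, 1, 1).
v_1 = A·v_0 = (7, -2, 6).
v_2 = A·v_1 = (16, -12, 18).

v_2 = (16, -12, 18)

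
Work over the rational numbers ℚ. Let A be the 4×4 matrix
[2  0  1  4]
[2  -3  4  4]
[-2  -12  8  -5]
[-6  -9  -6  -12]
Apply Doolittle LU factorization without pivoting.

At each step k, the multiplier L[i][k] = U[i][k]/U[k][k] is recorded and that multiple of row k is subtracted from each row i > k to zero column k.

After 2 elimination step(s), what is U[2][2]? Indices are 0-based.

k=0: U[0][0]=2
  eliminate (1,0): mult=1, new row 1: (0, -3, 3, 0); set L[1][0]=1
  eliminate (2,0): mult=-1, new row 2: (0, -12, 9, -1); set L[2][0]=-1
  eliminate (3,0): mult=-3, new row 3: (0, -9, -3, 0); set L[3][0]=-3
k=1: U[1][1]=-3
  eliminate (2,1): mult=4, new row 2: (0, 0, -3, -1); set L[2][1]=4
  eliminate (3,1): mult=3, new row 3: (0, 0, -12, 0); set L[3][1]=3

U[2][2] = -3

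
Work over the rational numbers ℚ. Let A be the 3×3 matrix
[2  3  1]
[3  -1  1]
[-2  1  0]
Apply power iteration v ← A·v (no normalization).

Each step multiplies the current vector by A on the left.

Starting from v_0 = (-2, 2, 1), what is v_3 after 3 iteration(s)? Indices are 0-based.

v_0 = (-2, 2, 1).
v_1 = A·v_0 = (3, -7, 6).
v_2 = A·v_1 = (-9, 22, -13).
v_3 = A·v_2 = (35, -62, 40).

v_3 = (35, -62, 40)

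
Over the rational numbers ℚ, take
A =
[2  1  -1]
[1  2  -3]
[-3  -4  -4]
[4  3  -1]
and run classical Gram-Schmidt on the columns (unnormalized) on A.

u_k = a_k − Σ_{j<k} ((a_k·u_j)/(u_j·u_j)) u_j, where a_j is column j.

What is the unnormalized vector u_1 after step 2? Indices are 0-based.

u_1 = (-13/15, 16/15, -6/5, -11/15)

Step 1: u_0 = a_0 = (2, 1, -3, 4).
Step 2: u_1 = a_1 − (14/15)·u_0 = (-13/15, 16/15, -6/5, -11/15).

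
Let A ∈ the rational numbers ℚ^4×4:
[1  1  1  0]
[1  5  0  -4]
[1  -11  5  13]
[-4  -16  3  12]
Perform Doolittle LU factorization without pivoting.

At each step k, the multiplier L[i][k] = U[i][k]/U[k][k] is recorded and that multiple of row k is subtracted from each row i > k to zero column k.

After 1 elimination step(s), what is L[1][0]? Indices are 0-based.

L[1][0] = 1

[col 0] pivot 1
  R1 -= 1*R0 → (0, 4, -1, -4)  (L[1][0] := 1)
  R2 -= 1*R0 → (0, -12, 4, 13)  (L[2][0] := 1)
  R3 -= -4*R0 → (0, -12, 7, 12)  (L[3][0] := -4)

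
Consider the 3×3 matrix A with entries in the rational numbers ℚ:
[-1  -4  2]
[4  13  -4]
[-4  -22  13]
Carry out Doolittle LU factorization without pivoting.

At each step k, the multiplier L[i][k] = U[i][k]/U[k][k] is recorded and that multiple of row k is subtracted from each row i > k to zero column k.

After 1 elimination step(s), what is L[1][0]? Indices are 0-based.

L[1][0] = -4

Step 1: pivot at (0,0) is -1.
  row1 ← row1 − (-4)·row0  ⇒  L[1][0]=-4, U row1=(0, -3, 4)
  row2 ← row2 − (4)·row0  ⇒  L[2][0]=4, U row2=(0, -6, 5)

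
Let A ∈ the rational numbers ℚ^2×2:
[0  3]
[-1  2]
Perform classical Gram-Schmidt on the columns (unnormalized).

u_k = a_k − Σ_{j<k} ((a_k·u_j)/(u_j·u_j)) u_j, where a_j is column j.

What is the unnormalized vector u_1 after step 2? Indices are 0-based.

Step 1: u_0 = a_0 = (0, -1).
Step 2: u_1 = a_1 − (-2)·u_0 = (3, 0).

u_1 = (3, 0)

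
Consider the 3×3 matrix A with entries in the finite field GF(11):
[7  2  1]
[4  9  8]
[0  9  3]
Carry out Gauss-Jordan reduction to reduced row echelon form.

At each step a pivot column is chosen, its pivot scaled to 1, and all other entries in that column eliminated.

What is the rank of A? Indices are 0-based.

rank = 3

step 1: normalize row 0 (÷7) = (1, 5, 8)
  row 1: subtract 4×row0 = (0, 0, 9)
step 2: exchange rows 1,2
step 2: normalize row 1 (÷9) = (0, 1, 4)
  row 0: subtract 5×row1 = (1, 0, 10)
step 3: normalize row 2 (÷9) = (0, 0, 1)
  row 0: subtract 10×row2 = (1, 0, 0)
  row 1: subtract 4×row2 = (0, 1, 0)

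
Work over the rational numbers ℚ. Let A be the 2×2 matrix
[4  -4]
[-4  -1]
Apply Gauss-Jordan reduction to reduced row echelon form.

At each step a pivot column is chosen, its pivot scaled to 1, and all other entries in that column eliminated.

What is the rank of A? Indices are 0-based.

rank = 2

pivot(0,0)=4: scale R0 → (1, -1)
  clear (1,0): R1 −= (-4)R0 → (0, -5)
pivot(1,1)=-5: scale R1 → (0, 1)
  clear (0,1): R0 −= (-1)R1 → (1, 0)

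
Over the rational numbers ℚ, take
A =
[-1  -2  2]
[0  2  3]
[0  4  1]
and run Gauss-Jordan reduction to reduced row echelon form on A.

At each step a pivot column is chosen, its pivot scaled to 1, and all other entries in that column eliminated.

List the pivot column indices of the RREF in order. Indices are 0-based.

pivot columns: 0, 1, 2

pivot(0,0)=-1: scale R0 → (1, 2, -2)
pivot(1,1)=2: scale R1 → (0, 1, 3/2)
  clear (0,1): R0 −= (2)R1 → (1, 0, -5)
  clear (2,1): R2 −= (4)R1 → (0, 0, -5)
pivot(2,2)=-5: scale R2 → (0, 0, 1)
  clear (0,2): R0 −= (-5)R2 → (1, 0, 0)
  clear (1,2): R1 −= (3/2)R2 → (0, 1, 0)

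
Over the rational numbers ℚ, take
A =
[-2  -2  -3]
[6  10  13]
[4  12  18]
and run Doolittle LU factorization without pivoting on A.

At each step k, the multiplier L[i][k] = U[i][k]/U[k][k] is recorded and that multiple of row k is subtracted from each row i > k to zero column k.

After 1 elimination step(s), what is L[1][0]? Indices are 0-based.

L[1][0] = -3

[col 0] pivot -2
  R1 -= -3*R0 → (0, 4, 4)  (L[1][0] := -3)
  R2 -= -2*R0 → (0, 8, 12)  (L[2][0] := -2)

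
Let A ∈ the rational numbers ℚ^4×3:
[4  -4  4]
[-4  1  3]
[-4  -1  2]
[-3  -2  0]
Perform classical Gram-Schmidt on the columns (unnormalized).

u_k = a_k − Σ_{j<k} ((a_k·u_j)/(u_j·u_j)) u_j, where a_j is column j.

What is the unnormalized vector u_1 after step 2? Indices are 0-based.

u_1 = (-188/57, 17/57, -97/57, -48/19)

Step 1: u_0 = a_0 = (4, -4, -4, -3).
Step 2: u_1 = a_1 − (-10/57)·u_0 = (-188/57, 17/57, -97/57, -48/19).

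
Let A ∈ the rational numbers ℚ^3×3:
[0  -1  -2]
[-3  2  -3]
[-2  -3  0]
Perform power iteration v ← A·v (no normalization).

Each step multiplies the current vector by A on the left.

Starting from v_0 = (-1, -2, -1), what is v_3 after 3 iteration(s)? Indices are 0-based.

v_3 = (60, 32, 132)

v_0 = (-1, -2, -1).
v_1 = A·v_0 = (4, 2, 8).
v_2 = A·v_1 = (-18, -32, -14).
v_3 = A·v_2 = (60, 32, 132).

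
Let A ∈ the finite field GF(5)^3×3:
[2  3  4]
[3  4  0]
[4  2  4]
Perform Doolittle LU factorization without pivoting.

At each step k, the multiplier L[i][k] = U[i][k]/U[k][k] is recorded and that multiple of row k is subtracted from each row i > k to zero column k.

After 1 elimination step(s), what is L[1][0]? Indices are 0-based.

Step 1: pivot at (0,0) is 2.
  row1 ← row1 − (4)·row0  ⇒  L[1][0]=4, U row1=(0, 2, 4)
  row2 ← row2 − (2)·row0  ⇒  L[2][0]=2, U row2=(0, 1, 1)

L[1][0] = 4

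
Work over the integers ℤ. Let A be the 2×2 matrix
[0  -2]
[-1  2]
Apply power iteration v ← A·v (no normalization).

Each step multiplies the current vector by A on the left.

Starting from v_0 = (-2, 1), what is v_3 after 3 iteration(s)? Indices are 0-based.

v_3 = (-20, 28)

v_0 = (-2, 1).
v_1 = A·v_0 = (-2, 4).
v_2 = A·v_1 = (-8, 10).
v_3 = A·v_2 = (-20, 28).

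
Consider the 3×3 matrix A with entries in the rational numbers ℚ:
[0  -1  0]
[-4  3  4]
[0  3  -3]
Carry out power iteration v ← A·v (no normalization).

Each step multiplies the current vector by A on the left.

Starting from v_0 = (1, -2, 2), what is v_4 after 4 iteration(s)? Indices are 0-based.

v_0 = (1, -2, 2).
v_1 = A·v_0 = (2, -2, -12).
v_2 = A·v_1 = (2, -62, 30).
v_3 = A·v_2 = (62, -74, -276).
v_4 = A·v_3 = (74, -1574, 606).

v_4 = (74, -1574, 606)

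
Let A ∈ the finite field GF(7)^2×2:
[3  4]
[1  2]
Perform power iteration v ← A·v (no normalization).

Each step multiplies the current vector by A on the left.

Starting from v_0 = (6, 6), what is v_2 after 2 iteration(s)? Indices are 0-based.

v_0 = (6, 6).
v_1 = A·v_0 = (0, 4).
v_2 = A·v_1 = (2, 1).

v_2 = (2, 1)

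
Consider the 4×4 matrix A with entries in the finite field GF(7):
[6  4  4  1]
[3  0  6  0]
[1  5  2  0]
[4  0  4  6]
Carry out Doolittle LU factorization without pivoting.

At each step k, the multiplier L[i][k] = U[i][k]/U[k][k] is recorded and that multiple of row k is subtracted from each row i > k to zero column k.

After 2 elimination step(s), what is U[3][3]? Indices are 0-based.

Step 1: pivot at (0,0) is 6.
  row1 ← row1 − (4)·row0  ⇒  L[1][0]=4, U row1=(0, 5, 4, 3)
  row2 ← row2 − (6)·row0  ⇒  L[2][0]=6, U row2=(0, 2, 6, 1)
  row3 ← row3 − (3)·row0  ⇒  L[3][0]=3, U row3=(0, 2, 6, 3)
Step 2: pivot at (1,1) is 5.
  row2 ← row2 − (6)·row1  ⇒  L[2][1]=6, U row2=(0, 0, 3, 4)
  row3 ← row3 − (6)·row1  ⇒  L[3][1]=6, U row3=(0, 0, 3, 6)

U[3][3] = 6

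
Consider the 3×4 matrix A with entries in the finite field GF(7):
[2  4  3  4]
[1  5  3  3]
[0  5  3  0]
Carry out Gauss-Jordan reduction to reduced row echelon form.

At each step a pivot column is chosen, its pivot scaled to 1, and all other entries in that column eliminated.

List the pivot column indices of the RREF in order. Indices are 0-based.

step 1: normalize row 0 (÷2) = (1, 2, 5, 2)
  row 1: subtract 1×row0 = (0, 3, 5, 1)
step 2: normalize row 1 (÷3) = (0, 1, 4, 5)
  row 0: subtract 2×row1 = (1, 0, 4, 6)
  row 2: subtract 5×row1 = (0, 0, 4, 3)
step 3: normalize row 2 (÷4) = (0, 0, 1, 6)
  row 0: subtract 4×row2 = (1, 0, 0, 3)
  row 1: subtract 4×row2 = (0, 1, 0, 2)

pivot columns: 0, 1, 2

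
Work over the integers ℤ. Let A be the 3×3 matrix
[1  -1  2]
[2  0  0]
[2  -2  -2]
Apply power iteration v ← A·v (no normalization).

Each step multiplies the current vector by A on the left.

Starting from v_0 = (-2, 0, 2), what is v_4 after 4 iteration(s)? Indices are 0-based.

v_4 = (-106, 84, 292)

v_0 = (-2, 0, 2).
v_1 = A·v_0 = (2, -4, -8).
v_2 = A·v_1 = (-10, 4, 28).
v_3 = A·v_2 = (42, -20, -84).
v_4 = A·v_3 = (-106, 84, 292).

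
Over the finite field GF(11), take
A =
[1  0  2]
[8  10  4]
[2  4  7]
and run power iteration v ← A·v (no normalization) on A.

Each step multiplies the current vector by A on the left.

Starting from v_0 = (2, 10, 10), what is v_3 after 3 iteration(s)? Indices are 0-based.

v_0 = (2, 10, 10).
v_1 = A·v_0 = (0, 2, 4).
v_2 = A·v_1 = (8, 3, 3).
v_3 = A·v_2 = (3, 7, 5).

v_3 = (3, 7, 5)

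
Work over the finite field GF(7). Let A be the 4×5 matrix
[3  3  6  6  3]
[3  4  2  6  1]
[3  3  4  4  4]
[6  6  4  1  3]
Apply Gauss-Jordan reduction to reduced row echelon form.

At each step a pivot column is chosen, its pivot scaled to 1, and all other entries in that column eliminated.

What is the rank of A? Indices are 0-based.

rank = 4

[1] R0 /= 3  ⇒  (1, 1, 2, 2, 1)
     R1 -= 3·R0  ⇒  (0, 1, 3, 0, 5)
     R2 -= 3·R0  ⇒  (0, 0, 5, 5, 1)
     R3 -= 6·R0  ⇒  (0, 0, 6, 3, 4)
[2] R1 /= 1  ⇒  (0, 1, 3, 0, 5)
     R0 -= 1·R1  ⇒  (1, 0, 6, 2, 3)
[3] R2 /= 5  ⇒  (0, 0, 1, 1, 3)
     R0 -= 6·R2  ⇒  (1, 0, 0, 3, 6)
     R1 -= 3·R2  ⇒  (0, 1, 0, 4, 3)
     R3 -= 6·R2  ⇒  (0, 0, 0, 4, 0)
[4] R3 /= 4  ⇒  (0, 0, 0, 1, 0)
     R0 -= 3·R3  ⇒  (1, 0, 0, 0, 6)
     R1 -= 4·R3  ⇒  (0, 1, 0, 0, 3)
     R2 -= 1·R3  ⇒  (0, 0, 1, 0, 3)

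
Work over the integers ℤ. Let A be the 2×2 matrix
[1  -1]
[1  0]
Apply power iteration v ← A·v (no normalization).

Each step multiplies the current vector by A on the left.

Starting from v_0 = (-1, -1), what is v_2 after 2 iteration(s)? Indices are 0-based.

v_0 = (-1, -1).
v_1 = A·v_0 = (0, -1).
v_2 = A·v_1 = (1, 0).

v_2 = (1, 0)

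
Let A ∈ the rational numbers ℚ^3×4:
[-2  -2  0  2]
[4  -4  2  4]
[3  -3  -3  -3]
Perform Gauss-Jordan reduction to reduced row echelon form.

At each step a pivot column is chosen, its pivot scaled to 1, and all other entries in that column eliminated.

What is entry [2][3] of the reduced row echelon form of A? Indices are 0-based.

[1] R0 /= -2  ⇒  (1, 1, 0, -1)
     R1 -= 4·R0  ⇒  (0, -8, 2, 8)
     R2 -= 3·R0  ⇒  (0, -6, -3, 0)
[2] R1 /= -8  ⇒  (0, 1, -1/4, -1)
     R0 -= 1·R1  ⇒  (1, 0, 1/4, 0)
     R2 -= -6·R1  ⇒  (0, 0, -9/2, -6)
[3] R2 /= -9/2  ⇒  (0, 0, 1, 4/3)
     R0 -= 1/4·R2  ⇒  (1, 0, 0, -1/3)
     R1 -= -1/4·R2  ⇒  (0, 1, 0, -2/3)

M[2][3] = 4/3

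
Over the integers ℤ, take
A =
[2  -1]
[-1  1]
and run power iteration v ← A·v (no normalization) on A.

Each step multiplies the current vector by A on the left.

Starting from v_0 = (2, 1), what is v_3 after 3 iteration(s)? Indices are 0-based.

v_0 = (2, 1).
v_1 = A·v_0 = (3, -1).
v_2 = A·v_1 = (7, -4).
v_3 = A·v_2 = (18, -11).

v_3 = (18, -11)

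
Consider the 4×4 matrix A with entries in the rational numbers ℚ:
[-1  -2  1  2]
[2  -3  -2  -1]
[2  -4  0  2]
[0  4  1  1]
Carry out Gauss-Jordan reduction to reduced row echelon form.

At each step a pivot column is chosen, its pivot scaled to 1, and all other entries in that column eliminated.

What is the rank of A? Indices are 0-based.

rank = 4

pivot(0,0)=-1: scale R0 → (1, 2, -1, -2)
  clear (1,0): R1 −= (2)R0 → (0, -7, 0, 3)
  clear (2,0): R2 −= (2)R0 → (0, -8, 2, 6)
pivot(1,1)=-7: scale R1 → (0, 1, 0, -3/7)
  clear (0,1): R0 −= (2)R1 → (1, 0, -1, -8/7)
  clear (2,1): R2 −= (-8)R1 → (0, 0, 2, 18/7)
  clear (3,1): R3 −= (4)R1 → (0, 0, 1, 19/7)
pivot(2,2)=2: scale R2 → (0, 0, 1, 9/7)
  clear (0,2): R0 −= (-1)R2 → (1, 0, 0, 1/7)
  clear (3,2): R3 −= (1)R2 → (0, 0, 0, 10/7)
pivot(3,3)=10/7: scale R3 → (0, 0, 0, 1)
  clear (0,3): R0 −= (1/7)R3 → (1, 0, 0, 0)
  clear (1,3): R1 −= (-3/7)R3 → (0, 1, 0, 0)
  clear (2,3): R2 −= (9/7)R3 → (0, 0, 1, 0)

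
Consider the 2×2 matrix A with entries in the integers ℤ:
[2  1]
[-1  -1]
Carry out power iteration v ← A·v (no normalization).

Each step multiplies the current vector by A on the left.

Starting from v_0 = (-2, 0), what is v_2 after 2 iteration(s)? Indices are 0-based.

v_0 = (-2, 0).
v_1 = A·v_0 = (-4, 2).
v_2 = A·v_1 = (-6, 2).

v_2 = (-6, 2)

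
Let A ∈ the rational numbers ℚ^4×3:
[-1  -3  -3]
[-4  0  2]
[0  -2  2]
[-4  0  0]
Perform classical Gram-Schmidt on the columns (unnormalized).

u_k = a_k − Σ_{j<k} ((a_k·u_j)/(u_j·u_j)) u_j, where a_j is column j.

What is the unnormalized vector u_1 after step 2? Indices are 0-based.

Step 1: u_0 = a_0 = (-1, -4, 0, -4).
Step 2: u_1 = a_1 − (1/11)·u_0 = (-32/11, 4/11, -2, 4/11).

u_1 = (-32/11, 4/11, -2, 4/11)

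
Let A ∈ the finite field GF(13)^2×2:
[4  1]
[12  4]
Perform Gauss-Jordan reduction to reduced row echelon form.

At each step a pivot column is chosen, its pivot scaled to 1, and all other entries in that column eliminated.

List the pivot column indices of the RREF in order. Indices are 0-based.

[1] R0 /= 4  ⇒  (1, 10)
     R1 -= 12·R0  ⇒  (0, 1)
[2] R1 /= 1  ⇒  (0, 1)
     R0 -= 10·R1  ⇒  (1, 0)

pivot columns: 0, 1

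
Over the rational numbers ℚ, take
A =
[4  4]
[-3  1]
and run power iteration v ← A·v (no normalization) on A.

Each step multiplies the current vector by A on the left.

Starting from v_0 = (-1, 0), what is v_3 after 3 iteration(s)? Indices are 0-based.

v_3 = (44, 27)

v_0 = (-1, 0).
v_1 = A·v_0 = (-4, 3).
v_2 = A·v_1 = (-4, 15).
v_3 = A·v_2 = (44, 27).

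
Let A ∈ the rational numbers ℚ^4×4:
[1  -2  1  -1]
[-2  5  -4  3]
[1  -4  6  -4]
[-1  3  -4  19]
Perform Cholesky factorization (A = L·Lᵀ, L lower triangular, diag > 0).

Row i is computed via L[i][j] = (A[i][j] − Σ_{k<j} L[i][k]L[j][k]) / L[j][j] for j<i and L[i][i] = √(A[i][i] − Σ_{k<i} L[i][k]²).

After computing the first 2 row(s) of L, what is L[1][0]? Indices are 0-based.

L[1][0] = -2

Step 1: L[0][0] = √(1) = 1.
  L[1][0] = (-2) / L[0][0] = -2.
Step 2: L[1][1] = √(1) = 1.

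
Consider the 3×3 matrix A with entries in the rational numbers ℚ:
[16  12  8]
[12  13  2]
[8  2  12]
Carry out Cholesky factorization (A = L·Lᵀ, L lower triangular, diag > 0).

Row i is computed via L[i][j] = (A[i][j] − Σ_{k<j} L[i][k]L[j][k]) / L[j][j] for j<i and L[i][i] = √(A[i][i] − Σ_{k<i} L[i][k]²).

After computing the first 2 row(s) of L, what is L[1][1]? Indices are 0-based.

L[1][1] = 2

Step 1: L[0][0] = √(16) = 4.
  L[1][0] = (12) / L[0][0] = 3.
Step 2: L[1][1] = √(4) = 2.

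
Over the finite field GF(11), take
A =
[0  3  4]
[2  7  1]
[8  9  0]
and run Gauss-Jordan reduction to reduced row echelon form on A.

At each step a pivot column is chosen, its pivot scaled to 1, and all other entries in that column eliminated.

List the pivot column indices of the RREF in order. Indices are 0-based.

pivot columns: 0, 1, 2

pivot(0,0): swap R0↔R1
pivot(0,0)=2: scale R0 → (1, 9, 6)
  clear (2,0): R2 −= (8)R0 → (0, 3, 7)
pivot(1,1)=3: scale R1 → (0, 1, 5)
  clear (0,1): R0 −= (9)R1 → (1, 0, 5)
  clear (2,1): R2 −= (3)R1 → (0, 0, 3)
pivot(2,2)=3: scale R2 → (0, 0, 1)
  clear (0,2): R0 −= (5)R2 → (1, 0, 0)
  clear (1,2): R1 −= (5)R2 → (0, 1, 0)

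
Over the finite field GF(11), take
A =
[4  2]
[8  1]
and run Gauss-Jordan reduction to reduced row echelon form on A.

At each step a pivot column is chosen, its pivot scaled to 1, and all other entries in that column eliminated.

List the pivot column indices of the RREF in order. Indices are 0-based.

pivot columns: 0, 1

pivot(0,0)=4: scale R0 → (1, 6)
  clear (1,0): R1 −= (8)R0 → (0, 8)
pivot(1,1)=8: scale R1 → (0, 1)
  clear (0,1): R0 −= (6)R1 → (1, 0)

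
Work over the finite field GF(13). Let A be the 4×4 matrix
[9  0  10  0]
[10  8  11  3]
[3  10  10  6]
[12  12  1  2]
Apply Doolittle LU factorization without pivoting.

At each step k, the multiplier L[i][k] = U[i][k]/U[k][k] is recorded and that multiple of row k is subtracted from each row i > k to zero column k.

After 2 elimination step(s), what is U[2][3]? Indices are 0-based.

U[2][3] = 12

k=0: U[0][0]=9
  eliminate (1,0): mult=4, new row 1: (0, 8, 10, 3); set L[1][0]=4
  eliminate (2,0): mult=9, new row 2: (0, 10, 11, 6); set L[2][0]=9
  eliminate (3,0): mult=10, new row 3: (0, 12, 5, 2); set L[3][0]=10
k=1: U[1][1]=8
  eliminate (2,1): mult=11, new row 2: (0, 0, 5, 12); set L[2][1]=11
  eliminate (3,1): mult=8, new row 3: (0, 0, 3, 4); set L[3][1]=8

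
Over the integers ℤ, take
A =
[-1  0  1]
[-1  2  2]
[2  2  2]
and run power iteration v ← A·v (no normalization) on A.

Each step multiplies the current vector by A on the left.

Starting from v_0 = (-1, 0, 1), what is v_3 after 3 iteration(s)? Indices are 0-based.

v_0 = (-1, 0, 1).
v_1 = A·v_0 = (2, 3, 0).
v_2 = A·v_1 = (-2, 4, 10).
v_3 = A·v_2 = (12, 30, 24).

v_3 = (12, 30, 24)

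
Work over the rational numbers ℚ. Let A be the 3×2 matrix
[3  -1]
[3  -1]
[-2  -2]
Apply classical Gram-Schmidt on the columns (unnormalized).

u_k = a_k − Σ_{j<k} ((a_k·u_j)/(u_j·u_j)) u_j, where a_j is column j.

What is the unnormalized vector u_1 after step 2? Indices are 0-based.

Step 1: u_0 = a_0 = (3, 3, -2).
Step 2: u_1 = a_1 − (-1/11)·u_0 = (-8/11, -8/11, -24/11).

u_1 = (-8/11, -8/11, -24/11)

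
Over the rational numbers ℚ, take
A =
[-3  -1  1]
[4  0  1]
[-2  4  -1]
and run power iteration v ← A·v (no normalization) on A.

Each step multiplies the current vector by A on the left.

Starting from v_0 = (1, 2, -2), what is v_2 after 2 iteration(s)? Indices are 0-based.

v_0 = (1, 2, -2).
v_1 = A·v_0 = (-7, 2, 8).
v_2 = A·v_1 = (27, -20, 14).

v_2 = (27, -20, 14)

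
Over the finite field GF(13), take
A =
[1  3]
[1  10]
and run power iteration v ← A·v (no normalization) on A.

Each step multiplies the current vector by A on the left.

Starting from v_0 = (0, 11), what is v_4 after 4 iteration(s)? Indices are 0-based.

v_4 = (10, 0)

v_0 = (0, 11).
v_1 = A·v_0 = (7, 6).
v_2 = A·v_1 = (12, 2).
v_3 = A·v_2 = (5, 6).
v_4 = A·v_3 = (10, 0).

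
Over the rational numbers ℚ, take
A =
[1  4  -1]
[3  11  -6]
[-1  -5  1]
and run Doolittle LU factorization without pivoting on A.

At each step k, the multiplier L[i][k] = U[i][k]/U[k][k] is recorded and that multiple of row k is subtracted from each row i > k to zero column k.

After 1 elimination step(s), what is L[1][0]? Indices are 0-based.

L[1][0] = 3

k=0: U[0][0]=1
  eliminate (1,0): mult=3, new row 1: (0, -1, -3); set L[1][0]=3
  eliminate (2,0): mult=-1, new row 2: (0, -1, 0); set L[2][0]=-1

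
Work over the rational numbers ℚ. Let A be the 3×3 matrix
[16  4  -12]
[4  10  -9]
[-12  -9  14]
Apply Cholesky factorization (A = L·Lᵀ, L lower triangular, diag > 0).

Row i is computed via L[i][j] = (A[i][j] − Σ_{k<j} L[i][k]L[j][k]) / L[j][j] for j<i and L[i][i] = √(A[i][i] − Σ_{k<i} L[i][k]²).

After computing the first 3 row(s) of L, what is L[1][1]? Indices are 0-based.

Step 1: L[0][0] = √(16) = 4.
  L[1][0] = (4) / L[0][0] = 1.
Step 2: L[1][1] = √(9) = 3.
  L[2][0] = (-12) / L[0][0] = -3.
  L[2][1] = (-6) / L[1][1] = -2.
Step 3: L[2][2] = √(1) = 1.

L[1][1] = 3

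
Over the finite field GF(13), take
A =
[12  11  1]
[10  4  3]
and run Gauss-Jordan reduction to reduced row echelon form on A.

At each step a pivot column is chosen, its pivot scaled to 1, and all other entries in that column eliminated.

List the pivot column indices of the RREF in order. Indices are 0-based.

[1] R0 /= 12  ⇒  (1, 2, 12)
     R1 -= 10·R0  ⇒  (0, 10, 0)
[2] R1 /= 10  ⇒  (0, 1, 0)
     R0 -= 2·R1  ⇒  (1, 0, 12)

pivot columns: 0, 1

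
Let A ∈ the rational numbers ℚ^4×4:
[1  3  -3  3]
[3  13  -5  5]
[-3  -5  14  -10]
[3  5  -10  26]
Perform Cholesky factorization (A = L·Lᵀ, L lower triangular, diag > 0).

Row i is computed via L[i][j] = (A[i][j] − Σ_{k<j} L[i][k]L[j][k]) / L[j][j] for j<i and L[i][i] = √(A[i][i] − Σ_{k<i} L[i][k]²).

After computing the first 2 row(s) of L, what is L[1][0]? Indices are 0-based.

Step 1: L[0][0] = √(1) = 1.
  L[1][0] = (3) / L[0][0] = 3.
Step 2: L[1][1] = √(4) = 2.

L[1][0] = 3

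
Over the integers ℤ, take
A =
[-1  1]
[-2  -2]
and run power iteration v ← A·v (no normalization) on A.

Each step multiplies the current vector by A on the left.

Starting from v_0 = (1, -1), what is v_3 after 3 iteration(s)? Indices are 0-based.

v_0 = (1, -1).
v_1 = A·v_0 = (-2, 0).
v_2 = A·v_1 = (2, 4).
v_3 = A·v_2 = (2, -12).

v_3 = (2, -12)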